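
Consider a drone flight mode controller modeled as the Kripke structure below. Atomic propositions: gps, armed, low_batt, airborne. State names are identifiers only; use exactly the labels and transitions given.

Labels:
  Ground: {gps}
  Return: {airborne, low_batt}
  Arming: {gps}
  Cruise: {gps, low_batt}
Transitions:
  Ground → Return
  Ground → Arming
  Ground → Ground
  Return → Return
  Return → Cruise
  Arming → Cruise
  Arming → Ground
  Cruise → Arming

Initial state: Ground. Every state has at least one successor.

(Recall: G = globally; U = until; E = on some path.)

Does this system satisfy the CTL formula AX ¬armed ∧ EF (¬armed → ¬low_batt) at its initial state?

Satisfied

States satisfying ¬armed: {Ground, Return, Arming, Cruise}.
States satisfying AX ¬armed: {Ground, Return, Arming, Cruise}.
States satisfying ¬armed → ¬low_batt: {Ground, Arming}.
States satisfying EF (¬armed → ¬low_batt): {Ground, Return, Arming, Cruise}.
States satisfying AX ¬armed ∧ EF (¬armed → ¬low_batt): {Ground, Return, Arming, Cruise}.
Ground ∈ Sat(AX ¬armed ∧ EF (¬armed → ¬low_batt)).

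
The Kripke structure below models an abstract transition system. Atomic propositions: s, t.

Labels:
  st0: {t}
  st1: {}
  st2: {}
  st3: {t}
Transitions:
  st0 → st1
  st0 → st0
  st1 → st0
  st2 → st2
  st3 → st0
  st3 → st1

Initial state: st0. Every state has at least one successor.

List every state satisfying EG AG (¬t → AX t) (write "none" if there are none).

{st0, st1, st3}

States satisfying AG (¬t → AX t): {st0, st1, st3}.
States satisfying EG AG (¬t → AX t): {st0, st1, st3}.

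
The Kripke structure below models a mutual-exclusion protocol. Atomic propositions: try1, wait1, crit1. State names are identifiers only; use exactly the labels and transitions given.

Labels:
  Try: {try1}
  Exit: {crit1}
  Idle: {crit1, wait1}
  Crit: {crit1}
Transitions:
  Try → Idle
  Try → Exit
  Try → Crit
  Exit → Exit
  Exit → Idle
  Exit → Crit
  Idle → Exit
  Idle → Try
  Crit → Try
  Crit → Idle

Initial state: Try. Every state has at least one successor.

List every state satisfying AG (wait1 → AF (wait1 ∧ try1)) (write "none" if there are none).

States satisfying wait1 → AF (wait1 ∧ try1): {Try, Exit, Crit}.
States satisfying AG (wait1 → AF (wait1 ∧ try1)): ∅.

none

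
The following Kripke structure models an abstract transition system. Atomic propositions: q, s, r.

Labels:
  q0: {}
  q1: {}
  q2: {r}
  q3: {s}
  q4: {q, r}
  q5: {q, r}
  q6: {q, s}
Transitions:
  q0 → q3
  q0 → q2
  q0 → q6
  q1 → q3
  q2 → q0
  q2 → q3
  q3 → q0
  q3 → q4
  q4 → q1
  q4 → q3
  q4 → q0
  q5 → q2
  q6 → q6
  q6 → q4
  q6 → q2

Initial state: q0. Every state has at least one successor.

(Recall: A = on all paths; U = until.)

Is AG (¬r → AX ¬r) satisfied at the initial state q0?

No

States satisfying ¬r → AX ¬r: {q1, q2, q4, q5}.
States satisfying AG (¬r → AX ¬r): ∅.
q0 is reachable from q0 and violates ¬r → AX ¬r, so AG fails at q0.
q0 ∉ Sat(AG (¬r → AX ¬r)).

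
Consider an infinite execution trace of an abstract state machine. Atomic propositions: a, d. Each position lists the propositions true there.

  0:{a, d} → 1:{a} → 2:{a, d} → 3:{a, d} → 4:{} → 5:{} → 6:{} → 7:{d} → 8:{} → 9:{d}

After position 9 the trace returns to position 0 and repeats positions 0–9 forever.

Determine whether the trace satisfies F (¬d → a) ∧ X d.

¬d → a holds at position 0, which is reachable from 0, so F (¬d → a) holds.
The position after 0 is 1; d is false there.
At position 0: F (¬d → a) is true; X d is false; so F (¬d → a) ∧ X d is false.

No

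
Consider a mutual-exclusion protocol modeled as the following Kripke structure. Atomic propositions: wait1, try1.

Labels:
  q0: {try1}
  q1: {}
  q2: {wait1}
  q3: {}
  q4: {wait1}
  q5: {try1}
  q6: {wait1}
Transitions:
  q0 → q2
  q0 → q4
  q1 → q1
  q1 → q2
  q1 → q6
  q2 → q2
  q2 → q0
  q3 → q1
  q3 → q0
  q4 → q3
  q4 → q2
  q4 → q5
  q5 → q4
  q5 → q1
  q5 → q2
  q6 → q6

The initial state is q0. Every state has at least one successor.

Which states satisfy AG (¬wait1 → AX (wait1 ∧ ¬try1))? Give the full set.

{q6}

States satisfying ¬wait1 → AX (wait1 ∧ ¬try1): {q0, q2, q4, q6}.
States satisfying AG (¬wait1 → AX (wait1 ∧ ¬try1)): {q6}.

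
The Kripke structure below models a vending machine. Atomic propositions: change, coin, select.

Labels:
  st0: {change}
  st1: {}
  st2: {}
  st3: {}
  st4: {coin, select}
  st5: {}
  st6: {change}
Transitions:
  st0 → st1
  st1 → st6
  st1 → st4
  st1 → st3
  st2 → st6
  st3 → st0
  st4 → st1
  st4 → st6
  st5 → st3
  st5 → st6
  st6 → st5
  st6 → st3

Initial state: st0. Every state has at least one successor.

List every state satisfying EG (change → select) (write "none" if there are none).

{st1, st4}

States satisfying change → select: {st1, st2, st3, st4, st5}.
States satisfying EG (change → select): {st1, st4}.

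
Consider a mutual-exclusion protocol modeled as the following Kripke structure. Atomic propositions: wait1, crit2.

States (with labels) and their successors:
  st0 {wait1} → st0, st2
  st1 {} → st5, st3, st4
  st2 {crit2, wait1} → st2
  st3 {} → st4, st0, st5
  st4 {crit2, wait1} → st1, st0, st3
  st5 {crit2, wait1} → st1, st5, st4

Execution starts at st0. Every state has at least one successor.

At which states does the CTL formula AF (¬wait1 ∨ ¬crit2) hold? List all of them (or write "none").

{st0, st1, st3, st4}

States satisfying ¬wait1 ∨ ¬crit2: {st0, st1, st3}.
States satisfying AF (¬wait1 ∨ ¬crit2): {st0, st1, st3, st4}.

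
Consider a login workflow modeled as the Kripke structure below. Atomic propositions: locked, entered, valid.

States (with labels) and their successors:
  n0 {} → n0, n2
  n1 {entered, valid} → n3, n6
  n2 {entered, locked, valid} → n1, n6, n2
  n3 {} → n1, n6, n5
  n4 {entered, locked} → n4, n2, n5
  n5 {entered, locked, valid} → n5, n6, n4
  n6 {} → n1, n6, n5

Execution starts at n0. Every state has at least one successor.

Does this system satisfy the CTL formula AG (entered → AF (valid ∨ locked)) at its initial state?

Satisfied

States satisfying entered → AF (valid ∨ locked): {n0, n1, n2, n3, n4, n5, n6}.
States satisfying AG (entered → AF (valid ∨ locked)): {n0, n1, n2, n3, n4, n5, n6}.
Every state reachable from n0 satisfies entered → AF (valid ∨ locked).
n0 ∈ Sat(AG (entered → AF (valid ∨ locked))).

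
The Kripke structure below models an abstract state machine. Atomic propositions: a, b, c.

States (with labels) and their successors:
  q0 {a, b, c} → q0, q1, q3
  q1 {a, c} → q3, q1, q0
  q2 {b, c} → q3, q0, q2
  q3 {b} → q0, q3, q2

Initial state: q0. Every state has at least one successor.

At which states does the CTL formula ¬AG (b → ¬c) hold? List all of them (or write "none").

States satisfying b → ¬c: {q1, q3}.
States satisfying AG (b → ¬c): ∅.
States satisfying ¬AG (b → ¬c): {q0, q1, q2, q3}.

{q0, q1, q2, q3}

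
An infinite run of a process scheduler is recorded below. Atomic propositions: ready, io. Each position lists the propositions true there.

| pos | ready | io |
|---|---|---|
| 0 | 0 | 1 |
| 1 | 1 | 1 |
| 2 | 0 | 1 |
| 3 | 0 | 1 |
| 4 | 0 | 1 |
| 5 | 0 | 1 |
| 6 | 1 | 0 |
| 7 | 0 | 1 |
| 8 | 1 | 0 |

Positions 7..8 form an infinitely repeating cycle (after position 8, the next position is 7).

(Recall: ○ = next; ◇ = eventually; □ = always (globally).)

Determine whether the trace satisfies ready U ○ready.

Holds

Walking from position 0: ○ready first holds at position 0, and ready holds at every earlier position along the way, so ready U ○ready holds.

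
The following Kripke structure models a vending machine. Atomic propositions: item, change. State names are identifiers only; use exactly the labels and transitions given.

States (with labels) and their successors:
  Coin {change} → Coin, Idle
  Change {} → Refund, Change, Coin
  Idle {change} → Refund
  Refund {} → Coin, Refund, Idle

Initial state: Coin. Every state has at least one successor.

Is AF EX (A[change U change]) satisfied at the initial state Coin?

Yes

States satisfying EX (A[change U change]): {Coin, Change, Refund}.
States satisfying AF EX (A[change U change]): {Coin, Change, Idle, Refund}.
Coin ∈ Sat(AF EX (A[change U change])).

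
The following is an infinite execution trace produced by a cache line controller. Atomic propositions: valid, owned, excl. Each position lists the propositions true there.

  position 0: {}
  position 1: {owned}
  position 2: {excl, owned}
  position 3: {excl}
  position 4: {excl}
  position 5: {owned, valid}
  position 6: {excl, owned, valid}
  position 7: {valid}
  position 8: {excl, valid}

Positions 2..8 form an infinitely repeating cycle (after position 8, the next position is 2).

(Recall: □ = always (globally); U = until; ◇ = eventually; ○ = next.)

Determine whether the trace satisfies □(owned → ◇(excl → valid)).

owned → ◇(excl → valid) holds at every position 0..8, and those are all positions ever visited, so □(owned → ◇(excl → valid)) holds.
Positions where owned holds: 1, 2, 5, 6.
Check ◇(excl → valid) at each: 1→ok, 2→ok, 5→ok, 6→ok.

Satisfied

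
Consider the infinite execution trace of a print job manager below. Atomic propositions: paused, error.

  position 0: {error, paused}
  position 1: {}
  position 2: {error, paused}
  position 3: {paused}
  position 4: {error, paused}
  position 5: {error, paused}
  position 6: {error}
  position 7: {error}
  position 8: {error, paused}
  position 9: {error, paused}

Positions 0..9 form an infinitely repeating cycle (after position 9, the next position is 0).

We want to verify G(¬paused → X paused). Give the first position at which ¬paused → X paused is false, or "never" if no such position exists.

6

Check ¬paused → X paused at each position in order: 0 ✓, 1 ✓, 2 ✓, 3 ✓, 4 ✓, 5 ✓.
At position 6 the labels are {error} and the next position 7 has {error}, so ¬paused → X paused is false there. This is the first violation.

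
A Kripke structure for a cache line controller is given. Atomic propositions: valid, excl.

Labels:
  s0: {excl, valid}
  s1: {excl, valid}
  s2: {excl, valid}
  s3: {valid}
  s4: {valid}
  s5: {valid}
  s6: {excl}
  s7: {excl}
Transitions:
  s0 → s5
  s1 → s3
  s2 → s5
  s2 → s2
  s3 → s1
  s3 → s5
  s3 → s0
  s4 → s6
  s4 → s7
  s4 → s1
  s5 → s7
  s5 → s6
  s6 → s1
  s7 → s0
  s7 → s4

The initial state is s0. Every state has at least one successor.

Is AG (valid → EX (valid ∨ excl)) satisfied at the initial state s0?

States satisfying valid → EX (valid ∨ excl): {s0, s1, s2, s3, s4, s5, s6, s7}.
States satisfying AG (valid → EX (valid ∨ excl)): {s0, s1, s2, s3, s4, s5, s6, s7}.
Every state reachable from s0 satisfies valid → EX (valid ∨ excl).
s0 ∈ Sat(AG (valid → EX (valid ∨ excl))).

Yes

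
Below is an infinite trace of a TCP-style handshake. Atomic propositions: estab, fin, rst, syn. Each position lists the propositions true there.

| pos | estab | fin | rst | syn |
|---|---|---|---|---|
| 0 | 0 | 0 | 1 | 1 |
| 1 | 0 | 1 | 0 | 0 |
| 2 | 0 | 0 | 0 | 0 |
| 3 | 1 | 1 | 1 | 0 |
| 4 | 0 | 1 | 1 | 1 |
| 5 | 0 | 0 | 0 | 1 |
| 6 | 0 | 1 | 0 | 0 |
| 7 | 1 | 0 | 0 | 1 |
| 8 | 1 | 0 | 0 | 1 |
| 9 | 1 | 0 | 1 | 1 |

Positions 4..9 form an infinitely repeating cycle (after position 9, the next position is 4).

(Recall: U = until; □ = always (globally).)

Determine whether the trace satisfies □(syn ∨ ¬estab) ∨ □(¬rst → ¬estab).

Violated

syn ∨ ¬estab must hold at every position from 0 onward. It fails at position 3, so □(syn ∨ ¬estab) is false.
¬rst → ¬estab must hold at every position from 0 onward. It fails at position 7, so □(¬rst → ¬estab) is false.
Positions where ¬rst holds: 1, 2, 5, 6, 7, 8.
Check ¬estab at each: 1→ok, 2→ok, 5→ok, 6→ok, 7→fails, 8→fails.
At position 0: □(syn ∨ ¬estab) is false; □(¬rst → ¬estab) is false; so □(syn ∨ ¬estab) ∨ □(¬rst → ¬estab) is false.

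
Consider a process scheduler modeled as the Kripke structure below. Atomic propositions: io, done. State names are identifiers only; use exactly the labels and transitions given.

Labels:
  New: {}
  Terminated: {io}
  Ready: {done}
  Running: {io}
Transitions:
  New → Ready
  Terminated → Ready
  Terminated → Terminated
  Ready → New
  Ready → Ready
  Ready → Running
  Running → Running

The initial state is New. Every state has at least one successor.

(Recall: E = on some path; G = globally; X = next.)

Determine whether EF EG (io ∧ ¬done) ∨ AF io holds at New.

States satisfying EG (io ∧ ¬done): {Terminated, Running}.
States satisfying EF EG (io ∧ ¬done): {New, Terminated, Ready, Running}.
States satisfying io: {Terminated, Running}.
States satisfying AF io: {Terminated, Running}.
States satisfying EF EG (io ∧ ¬done) ∨ AF io: {New, Terminated, Ready, Running}.
New ∈ Sat(EF EG (io ∧ ¬done) ∨ AF io).

Satisfied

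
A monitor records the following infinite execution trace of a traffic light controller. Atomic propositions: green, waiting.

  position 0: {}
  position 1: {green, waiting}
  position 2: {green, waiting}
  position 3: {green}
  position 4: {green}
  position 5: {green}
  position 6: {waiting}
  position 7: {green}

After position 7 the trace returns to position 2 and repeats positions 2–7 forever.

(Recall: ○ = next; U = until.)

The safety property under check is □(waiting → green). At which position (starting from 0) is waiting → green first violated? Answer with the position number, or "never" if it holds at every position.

Check waiting → green at each position in order: 0 ✓, 1 ✓, 2 ✓, 3 ✓, 4 ✓, 5 ✓.
At position 6 the labels are {waiting}, so waiting → green is false there. This is the first violation.

6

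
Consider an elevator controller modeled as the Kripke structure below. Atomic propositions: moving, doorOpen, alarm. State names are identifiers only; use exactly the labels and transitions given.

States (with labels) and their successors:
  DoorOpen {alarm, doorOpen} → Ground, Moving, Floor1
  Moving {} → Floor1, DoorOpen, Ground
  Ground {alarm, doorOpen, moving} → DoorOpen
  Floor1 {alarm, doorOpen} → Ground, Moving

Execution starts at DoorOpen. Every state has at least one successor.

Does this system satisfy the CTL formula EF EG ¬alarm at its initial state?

No

States satisfying EG ¬alarm: ∅.
States satisfying EF EG ¬alarm: ∅.
No suitable path/successor from DoorOpen witnesses the formula.
DoorOpen ∉ Sat(EF EG ¬alarm).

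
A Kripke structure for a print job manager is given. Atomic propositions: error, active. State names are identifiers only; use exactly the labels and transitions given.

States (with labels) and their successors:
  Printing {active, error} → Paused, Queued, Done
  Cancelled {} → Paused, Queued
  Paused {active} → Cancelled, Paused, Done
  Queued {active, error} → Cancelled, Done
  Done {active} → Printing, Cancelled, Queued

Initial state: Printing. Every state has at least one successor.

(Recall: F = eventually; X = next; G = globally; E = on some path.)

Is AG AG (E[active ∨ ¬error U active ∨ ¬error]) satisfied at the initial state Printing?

Yes

States satisfying AG (E[active ∨ ¬error U active ∨ ¬error]): {Printing, Cancelled, Paused, Queued, Done}.
States satisfying AG AG (E[active ∨ ¬error U active ∨ ¬error]): {Printing, Cancelled, Paused, Queued, Done}.
Every state reachable from Printing satisfies AG (E[active ∨ ¬error U active ∨ ¬error]).
Printing ∈ Sat(AG AG (E[active ∨ ¬error U active ∨ ¬error])).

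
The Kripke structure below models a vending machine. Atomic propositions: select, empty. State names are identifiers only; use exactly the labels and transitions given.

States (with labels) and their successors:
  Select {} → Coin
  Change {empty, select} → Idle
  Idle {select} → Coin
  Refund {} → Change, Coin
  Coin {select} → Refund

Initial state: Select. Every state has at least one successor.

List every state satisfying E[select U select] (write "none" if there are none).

{Change, Idle, Coin}

States satisfying select: {Change, Idle, Coin}.
States satisfying E[select U select]: {Change, Idle, Coin}.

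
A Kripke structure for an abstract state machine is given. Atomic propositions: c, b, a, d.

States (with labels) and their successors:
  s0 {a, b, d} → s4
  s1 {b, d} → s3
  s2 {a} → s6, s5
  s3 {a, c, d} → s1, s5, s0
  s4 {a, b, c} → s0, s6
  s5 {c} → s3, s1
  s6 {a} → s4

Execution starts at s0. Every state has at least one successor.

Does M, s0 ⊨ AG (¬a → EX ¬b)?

States satisfying ¬a → EX ¬b: {s0, s1, s2, s3, s4, s5, s6}.
States satisfying AG (¬a → EX ¬b): {s0, s1, s2, s3, s4, s5, s6}.
Every state reachable from s0 satisfies ¬a → EX ¬b.
s0 ∈ Sat(AG (¬a → EX ¬b)).

Holds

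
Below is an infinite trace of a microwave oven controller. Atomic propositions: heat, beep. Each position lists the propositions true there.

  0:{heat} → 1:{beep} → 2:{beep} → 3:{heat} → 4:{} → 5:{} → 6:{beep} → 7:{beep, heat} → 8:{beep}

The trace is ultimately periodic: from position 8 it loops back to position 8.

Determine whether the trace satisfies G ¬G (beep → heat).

Yes

¬G (beep → heat) holds at every position 0..8, and those are all positions ever visited, so G ¬G (beep → heat) holds.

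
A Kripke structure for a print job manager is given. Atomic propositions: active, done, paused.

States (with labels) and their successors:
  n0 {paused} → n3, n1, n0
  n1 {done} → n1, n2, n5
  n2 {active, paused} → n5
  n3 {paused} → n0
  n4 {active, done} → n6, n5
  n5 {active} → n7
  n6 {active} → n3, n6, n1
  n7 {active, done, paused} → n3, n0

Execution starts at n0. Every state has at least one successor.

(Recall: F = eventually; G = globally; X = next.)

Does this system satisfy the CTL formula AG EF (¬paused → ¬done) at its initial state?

States satisfying EF (¬paused → ¬done): {n0, n1, n2, n3, n4, n5, n6, n7}.
States satisfying AG EF (¬paused → ¬done): {n0, n1, n2, n3, n4, n5, n6, n7}.
Every state reachable from n0 satisfies EF (¬paused → ¬done).
n0 ∈ Sat(AG EF (¬paused → ¬done)).

Yes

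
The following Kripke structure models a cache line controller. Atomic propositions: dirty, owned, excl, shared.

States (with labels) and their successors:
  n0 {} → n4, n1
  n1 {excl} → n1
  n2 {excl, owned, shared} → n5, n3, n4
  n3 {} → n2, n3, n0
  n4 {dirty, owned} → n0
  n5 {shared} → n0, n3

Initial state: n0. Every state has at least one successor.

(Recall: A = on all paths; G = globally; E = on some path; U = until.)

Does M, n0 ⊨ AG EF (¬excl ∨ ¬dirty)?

States satisfying EF (¬excl ∨ ¬dirty): {n0, n1, n2, n3, n4, n5}.
States satisfying AG EF (¬excl ∨ ¬dirty): {n0, n1, n2, n3, n4, n5}.
Every state reachable from n0 satisfies EF (¬excl ∨ ¬dirty).
n0 ∈ Sat(AG EF (¬excl ∨ ¬dirty)).

Holds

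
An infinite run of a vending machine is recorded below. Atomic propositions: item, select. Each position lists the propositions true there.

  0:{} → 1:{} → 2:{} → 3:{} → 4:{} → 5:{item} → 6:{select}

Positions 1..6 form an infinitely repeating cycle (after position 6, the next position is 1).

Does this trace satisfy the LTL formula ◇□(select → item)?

Does not hold

□(select → item) is false at every position 0..6, so it never becomes true and ◇□(select → item) fails.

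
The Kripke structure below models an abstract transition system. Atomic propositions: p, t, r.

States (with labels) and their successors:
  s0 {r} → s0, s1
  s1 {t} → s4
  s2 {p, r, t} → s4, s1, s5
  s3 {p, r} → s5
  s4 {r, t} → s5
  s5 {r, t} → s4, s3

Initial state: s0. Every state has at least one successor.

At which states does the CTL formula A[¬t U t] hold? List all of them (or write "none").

States satisfying ¬t: {s0, s3}.
States satisfying t: {s1, s2, s4, s5}.
States satisfying A[¬t U t]: {s1, s2, s3, s4, s5}.

{s1, s2, s3, s4, s5}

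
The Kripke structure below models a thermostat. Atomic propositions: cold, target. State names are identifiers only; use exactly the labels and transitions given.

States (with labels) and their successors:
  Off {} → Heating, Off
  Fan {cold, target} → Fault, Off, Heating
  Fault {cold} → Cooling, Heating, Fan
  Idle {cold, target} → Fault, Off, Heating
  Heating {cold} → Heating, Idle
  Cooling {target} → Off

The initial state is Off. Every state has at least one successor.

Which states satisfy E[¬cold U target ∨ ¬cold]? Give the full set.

{Off, Fan, Idle, Cooling}

States satisfying ¬cold: {Off, Cooling}.
States satisfying target ∨ ¬cold: {Off, Fan, Idle, Cooling}.
States satisfying E[¬cold U target ∨ ¬cold]: {Off, Fan, Idle, Cooling}.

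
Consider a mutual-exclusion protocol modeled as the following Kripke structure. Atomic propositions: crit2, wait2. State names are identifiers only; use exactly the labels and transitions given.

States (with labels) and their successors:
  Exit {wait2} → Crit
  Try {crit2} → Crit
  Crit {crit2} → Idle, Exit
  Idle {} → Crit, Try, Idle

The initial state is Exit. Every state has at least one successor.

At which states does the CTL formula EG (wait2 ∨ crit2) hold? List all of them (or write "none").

{Exit, Try, Crit}

States satisfying wait2 ∨ crit2: {Exit, Try, Crit}.
States satisfying EG (wait2 ∨ crit2): {Exit, Try, Crit}.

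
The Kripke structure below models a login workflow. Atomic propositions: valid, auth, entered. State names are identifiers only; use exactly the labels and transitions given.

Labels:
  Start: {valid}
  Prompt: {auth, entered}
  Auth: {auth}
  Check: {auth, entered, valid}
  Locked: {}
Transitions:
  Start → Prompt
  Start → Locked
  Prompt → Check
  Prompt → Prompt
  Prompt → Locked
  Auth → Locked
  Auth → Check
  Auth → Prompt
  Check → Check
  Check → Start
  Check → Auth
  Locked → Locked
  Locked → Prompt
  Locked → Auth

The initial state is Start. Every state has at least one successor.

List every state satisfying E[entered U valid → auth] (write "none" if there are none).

States satisfying entered: {Prompt, Check}.
States satisfying valid → auth: {Prompt, Auth, Check, Locked}.
States satisfying E[entered U valid → auth]: {Prompt, Auth, Check, Locked}.

{Prompt, Auth, Check, Locked}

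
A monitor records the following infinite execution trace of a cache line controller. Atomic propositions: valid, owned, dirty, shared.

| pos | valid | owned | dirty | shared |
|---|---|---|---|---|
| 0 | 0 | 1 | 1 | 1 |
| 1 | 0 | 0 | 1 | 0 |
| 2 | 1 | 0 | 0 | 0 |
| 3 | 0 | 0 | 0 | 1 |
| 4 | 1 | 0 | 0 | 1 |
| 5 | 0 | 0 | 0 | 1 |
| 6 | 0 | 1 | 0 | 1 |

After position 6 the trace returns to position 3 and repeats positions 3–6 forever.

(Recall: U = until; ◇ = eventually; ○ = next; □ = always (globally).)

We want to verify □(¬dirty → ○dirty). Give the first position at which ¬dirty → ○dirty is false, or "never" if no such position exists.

2

Check ¬dirty → ○dirty at each position in order: 0 ✓, 1 ✓.
At position 2 the labels are {valid} and the next position 3 has {shared}, so ¬dirty → ○dirty is false there. This is the first violation.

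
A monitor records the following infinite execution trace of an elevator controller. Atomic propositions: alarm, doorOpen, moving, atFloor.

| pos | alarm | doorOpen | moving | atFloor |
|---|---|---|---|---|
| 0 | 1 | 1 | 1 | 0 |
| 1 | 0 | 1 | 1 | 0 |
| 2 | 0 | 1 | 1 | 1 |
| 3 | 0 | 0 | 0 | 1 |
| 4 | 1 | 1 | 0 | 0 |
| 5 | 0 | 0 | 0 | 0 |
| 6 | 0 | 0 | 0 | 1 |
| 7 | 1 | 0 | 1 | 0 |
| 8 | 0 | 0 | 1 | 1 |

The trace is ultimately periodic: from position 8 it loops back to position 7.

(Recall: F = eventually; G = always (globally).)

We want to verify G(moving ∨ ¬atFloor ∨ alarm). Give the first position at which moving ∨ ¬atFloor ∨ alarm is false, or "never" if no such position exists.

3

Check moving ∨ ¬atFloor ∨ alarm at each position in order: 0 ✓, 1 ✓, 2 ✓.
At position 3 the labels are {atFloor}, so moving ∨ ¬atFloor ∨ alarm is false there. This is the first violation.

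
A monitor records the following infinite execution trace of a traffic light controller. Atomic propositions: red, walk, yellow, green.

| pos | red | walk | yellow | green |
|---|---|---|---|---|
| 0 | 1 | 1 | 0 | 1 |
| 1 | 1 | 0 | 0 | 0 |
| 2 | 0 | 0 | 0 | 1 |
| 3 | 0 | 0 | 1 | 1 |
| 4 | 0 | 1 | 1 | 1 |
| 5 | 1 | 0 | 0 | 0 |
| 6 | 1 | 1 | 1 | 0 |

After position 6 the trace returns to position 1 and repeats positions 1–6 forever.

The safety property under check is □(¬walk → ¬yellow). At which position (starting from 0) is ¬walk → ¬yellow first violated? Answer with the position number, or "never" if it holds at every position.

3

Check ¬walk → ¬yellow at each position in order: 0 ✓, 1 ✓, 2 ✓.
At position 3 the labels are {green, yellow}, so ¬walk → ¬yellow is false there. This is the first violation.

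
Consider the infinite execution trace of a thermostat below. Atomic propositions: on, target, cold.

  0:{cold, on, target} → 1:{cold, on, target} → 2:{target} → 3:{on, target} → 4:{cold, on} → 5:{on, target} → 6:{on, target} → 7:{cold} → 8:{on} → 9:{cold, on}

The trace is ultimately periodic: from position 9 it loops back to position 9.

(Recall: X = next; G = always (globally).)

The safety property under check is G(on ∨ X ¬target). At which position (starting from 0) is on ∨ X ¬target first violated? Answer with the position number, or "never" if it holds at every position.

2

Check on ∨ X ¬target at each position in order: 0 ✓, 1 ✓.
At position 2 the labels are {target} and the next position 3 has {on, target}, so on ∨ X ¬target is false there. This is the first violation.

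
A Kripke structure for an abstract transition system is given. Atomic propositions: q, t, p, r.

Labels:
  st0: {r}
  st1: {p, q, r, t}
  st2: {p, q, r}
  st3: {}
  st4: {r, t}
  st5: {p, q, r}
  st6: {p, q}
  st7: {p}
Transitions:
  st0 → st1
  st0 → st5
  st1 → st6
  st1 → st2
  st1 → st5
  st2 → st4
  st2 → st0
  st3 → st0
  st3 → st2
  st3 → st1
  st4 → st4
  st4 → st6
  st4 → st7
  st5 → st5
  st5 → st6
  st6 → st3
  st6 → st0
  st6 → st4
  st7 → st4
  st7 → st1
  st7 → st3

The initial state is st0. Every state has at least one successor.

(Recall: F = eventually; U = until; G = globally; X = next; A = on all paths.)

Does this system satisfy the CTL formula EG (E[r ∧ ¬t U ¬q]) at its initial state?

States satisfying E[r ∧ ¬t U ¬q]: {st0, st2, st3, st4, st7}.
States satisfying EG (E[r ∧ ¬t U ¬q]): {st2, st3, st4, st7}.
No suitable path/successor from st0 witnesses the formula.
st0 ∉ Sat(EG (E[r ∧ ¬t U ¬q])).

Does not hold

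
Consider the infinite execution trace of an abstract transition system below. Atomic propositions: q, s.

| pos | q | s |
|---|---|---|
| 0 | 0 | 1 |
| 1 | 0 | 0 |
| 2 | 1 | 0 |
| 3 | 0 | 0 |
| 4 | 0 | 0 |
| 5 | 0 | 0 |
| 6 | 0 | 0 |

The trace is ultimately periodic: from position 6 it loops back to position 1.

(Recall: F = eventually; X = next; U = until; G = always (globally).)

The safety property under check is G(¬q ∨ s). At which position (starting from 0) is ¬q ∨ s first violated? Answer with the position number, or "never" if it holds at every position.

Check ¬q ∨ s at each position in order: 0 ✓, 1 ✓.
At position 2 the labels are {q}, so ¬q ∨ s is false there. This is the first violation.

2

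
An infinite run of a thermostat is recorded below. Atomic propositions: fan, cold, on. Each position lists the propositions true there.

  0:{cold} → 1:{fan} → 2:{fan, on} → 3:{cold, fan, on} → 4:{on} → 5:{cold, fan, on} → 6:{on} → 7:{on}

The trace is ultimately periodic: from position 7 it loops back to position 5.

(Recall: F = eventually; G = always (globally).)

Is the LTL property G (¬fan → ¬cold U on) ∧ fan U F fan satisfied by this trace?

No

¬fan → ¬cold U on must hold at every position from 0 onward. It fails at position 0, so G (¬fan → ¬cold U on) is false.
Positions where ¬fan holds: 0, 4, 6, 7.
Check ¬cold U on at each: 0→fails, 4→ok, 6→ok, 7→ok.
Walking from position 0: F fan first holds at position 0, and fan holds at every earlier position along the way, so fan U F fan holds.
At position 0: G (¬fan → ¬cold U on) is false; fan U F fan is true; so G (¬fan → ¬cold U on) ∧ fan U F fan is false.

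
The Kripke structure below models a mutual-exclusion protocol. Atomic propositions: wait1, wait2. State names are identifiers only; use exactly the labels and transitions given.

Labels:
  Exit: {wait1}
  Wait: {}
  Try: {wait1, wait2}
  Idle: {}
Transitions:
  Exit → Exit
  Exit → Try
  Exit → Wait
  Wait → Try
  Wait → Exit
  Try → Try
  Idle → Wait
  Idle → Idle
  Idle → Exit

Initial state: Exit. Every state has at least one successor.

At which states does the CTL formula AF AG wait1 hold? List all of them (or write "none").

{Try}

States satisfying AG wait1: {Try}.
States satisfying AF AG wait1: {Try}.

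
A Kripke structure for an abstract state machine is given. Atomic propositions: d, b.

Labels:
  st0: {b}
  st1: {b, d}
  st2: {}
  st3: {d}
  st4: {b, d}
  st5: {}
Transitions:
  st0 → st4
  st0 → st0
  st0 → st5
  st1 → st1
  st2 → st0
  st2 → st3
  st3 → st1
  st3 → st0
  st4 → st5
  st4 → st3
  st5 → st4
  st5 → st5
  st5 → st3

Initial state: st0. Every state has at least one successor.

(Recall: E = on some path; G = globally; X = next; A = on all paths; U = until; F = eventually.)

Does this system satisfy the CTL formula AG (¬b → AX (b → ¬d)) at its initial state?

Violated

States satisfying ¬b → AX (b → ¬d): {st0, st1, st2, st4}.
States satisfying AG (¬b → AX (b → ¬d)): {st1}.
st3 is reachable from st0 and violates ¬b → AX (b → ¬d), so AG fails at st0.
st0 ∉ Sat(AG (¬b → AX (b → ¬d))).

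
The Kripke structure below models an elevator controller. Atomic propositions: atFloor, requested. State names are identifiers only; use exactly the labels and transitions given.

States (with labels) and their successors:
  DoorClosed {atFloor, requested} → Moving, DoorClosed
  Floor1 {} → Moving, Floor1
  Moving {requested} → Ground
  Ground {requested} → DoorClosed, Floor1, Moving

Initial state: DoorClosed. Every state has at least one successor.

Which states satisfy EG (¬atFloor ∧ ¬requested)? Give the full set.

States satisfying ¬atFloor ∧ ¬requested: {Floor1}.
States satisfying EG (¬atFloor ∧ ¬requested): {Floor1}.

{Floor1}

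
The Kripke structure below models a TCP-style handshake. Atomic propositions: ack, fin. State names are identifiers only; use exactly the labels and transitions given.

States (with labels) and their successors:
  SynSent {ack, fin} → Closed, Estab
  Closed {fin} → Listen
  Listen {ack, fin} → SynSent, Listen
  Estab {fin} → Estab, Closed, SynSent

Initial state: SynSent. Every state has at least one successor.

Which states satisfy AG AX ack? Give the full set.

none

States satisfying AX ack: {Closed, Listen}.
States satisfying AG AX ack: ∅.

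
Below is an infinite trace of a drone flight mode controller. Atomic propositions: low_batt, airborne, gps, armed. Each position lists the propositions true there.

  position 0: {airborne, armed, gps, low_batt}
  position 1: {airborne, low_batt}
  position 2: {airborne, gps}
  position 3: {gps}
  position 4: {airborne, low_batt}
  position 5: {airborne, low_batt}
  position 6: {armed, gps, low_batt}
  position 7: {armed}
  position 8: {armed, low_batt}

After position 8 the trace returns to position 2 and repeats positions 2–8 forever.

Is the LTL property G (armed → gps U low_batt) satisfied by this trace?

armed → gps U low_batt must hold at every position from 0 onward. It fails at position 7, so G (armed → gps U low_batt) is false.
Positions where armed holds: 0, 6, 7, 8.
Check gps U low_batt at each: 0→ok, 6→ok, 7→fails, 8→ok.

No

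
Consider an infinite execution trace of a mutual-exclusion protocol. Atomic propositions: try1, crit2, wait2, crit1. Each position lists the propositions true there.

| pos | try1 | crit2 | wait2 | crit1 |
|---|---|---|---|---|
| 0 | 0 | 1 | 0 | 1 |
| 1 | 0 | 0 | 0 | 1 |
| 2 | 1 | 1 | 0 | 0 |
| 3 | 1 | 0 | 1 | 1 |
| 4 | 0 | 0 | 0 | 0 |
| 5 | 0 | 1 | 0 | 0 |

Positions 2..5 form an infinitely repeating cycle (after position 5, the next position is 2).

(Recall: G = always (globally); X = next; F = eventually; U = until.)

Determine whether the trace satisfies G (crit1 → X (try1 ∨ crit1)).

crit1 → X (try1 ∨ crit1) must hold at every position from 0 onward. It fails at position 3, so G (crit1 → X (try1 ∨ crit1)) is false.
Positions where crit1 holds: 0, 1, 3.
Check X (try1 ∨ crit1) at each: 0→ok, 1→ok, 3→fails.

Violated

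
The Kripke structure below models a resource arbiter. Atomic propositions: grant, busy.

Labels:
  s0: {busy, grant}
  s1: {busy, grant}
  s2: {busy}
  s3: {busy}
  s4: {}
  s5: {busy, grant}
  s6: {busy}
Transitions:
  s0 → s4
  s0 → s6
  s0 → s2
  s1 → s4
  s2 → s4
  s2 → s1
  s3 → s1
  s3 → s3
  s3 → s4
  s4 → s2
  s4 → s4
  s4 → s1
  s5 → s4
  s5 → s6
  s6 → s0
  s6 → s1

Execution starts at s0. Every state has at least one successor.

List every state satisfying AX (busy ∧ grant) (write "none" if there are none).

States satisfying busy ∧ grant: {s0, s1, s5}.
States satisfying AX (busy ∧ grant): {s6}.

{s6}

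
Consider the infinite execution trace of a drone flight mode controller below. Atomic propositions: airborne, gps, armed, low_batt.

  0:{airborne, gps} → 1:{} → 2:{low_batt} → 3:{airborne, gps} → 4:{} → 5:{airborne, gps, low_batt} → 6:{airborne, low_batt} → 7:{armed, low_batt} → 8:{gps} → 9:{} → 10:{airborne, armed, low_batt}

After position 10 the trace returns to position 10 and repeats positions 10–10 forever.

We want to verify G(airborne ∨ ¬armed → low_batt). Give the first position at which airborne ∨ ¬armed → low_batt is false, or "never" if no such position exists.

At position 0 the labels are {airborne, gps}, so airborne ∨ ¬armed → low_batt is false there. This is the first violation.

0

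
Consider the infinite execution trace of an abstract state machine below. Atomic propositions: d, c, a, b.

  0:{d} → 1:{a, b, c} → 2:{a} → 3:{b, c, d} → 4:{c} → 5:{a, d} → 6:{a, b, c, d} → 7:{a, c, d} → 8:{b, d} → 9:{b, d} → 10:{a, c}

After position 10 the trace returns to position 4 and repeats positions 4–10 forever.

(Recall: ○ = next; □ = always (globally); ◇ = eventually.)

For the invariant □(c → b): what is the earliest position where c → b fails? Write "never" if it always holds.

4

Check c → b at each position in order: 0 ✓, 1 ✓, 2 ✓, 3 ✓.
At position 4 the labels are {c}, so c → b is false there. This is the first violation.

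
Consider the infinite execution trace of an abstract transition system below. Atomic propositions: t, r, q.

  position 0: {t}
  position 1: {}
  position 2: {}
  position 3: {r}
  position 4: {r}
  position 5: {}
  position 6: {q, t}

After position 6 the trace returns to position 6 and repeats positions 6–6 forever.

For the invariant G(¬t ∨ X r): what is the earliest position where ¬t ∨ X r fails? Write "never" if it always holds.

0

At position 0 the labels are {t} and the next position 1 has {}, so ¬t ∨ X r is false there. This is the first violation.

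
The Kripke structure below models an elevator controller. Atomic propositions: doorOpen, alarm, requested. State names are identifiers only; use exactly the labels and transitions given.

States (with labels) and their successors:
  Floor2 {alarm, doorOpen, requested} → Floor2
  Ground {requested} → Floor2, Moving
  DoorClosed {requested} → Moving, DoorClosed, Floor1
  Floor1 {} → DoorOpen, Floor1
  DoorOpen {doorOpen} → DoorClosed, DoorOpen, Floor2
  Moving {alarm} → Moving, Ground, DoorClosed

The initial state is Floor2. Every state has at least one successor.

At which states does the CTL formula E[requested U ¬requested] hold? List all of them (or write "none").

{Ground, DoorClosed, Floor1, DoorOpen, Moving}

States satisfying requested: {Floor2, Ground, DoorClosed}.
States satisfying ¬requested: {Floor1, DoorOpen, Moving}.
States satisfying E[requested U ¬requested]: {Ground, DoorClosed, Floor1, DoorOpen, Moving}.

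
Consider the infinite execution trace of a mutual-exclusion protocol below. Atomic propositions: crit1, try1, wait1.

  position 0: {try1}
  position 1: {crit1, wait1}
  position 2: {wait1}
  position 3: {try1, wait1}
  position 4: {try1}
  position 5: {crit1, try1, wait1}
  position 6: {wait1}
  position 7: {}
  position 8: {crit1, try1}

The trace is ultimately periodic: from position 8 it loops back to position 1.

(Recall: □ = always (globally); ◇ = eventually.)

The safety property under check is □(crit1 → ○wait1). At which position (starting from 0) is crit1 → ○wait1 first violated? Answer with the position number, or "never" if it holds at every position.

never

crit1 → ○wait1 holds at every position 0..8, and those are all the positions the trace ever visits, so the invariant □(crit1 → ○wait1) is never violated.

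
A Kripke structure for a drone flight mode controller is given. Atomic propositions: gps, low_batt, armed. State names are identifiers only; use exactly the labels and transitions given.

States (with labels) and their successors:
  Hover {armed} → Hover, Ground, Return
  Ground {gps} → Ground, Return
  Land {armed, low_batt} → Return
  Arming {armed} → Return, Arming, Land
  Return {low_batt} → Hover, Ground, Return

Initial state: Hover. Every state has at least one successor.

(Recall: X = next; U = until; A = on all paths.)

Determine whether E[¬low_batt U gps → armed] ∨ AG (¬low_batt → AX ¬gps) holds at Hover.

Yes

States satisfying ¬low_batt: {Hover, Ground, Arming}.
States satisfying gps → armed: {Hover, Land, Arming, Return}.
States satisfying E[¬low_batt U gps → armed]: {Hover, Ground, Land, Arming, Return}.
States satisfying ¬low_batt → AX ¬gps: {Land, Arming, Return}.
States satisfying AG (¬low_batt → AX ¬gps): ∅.
States satisfying E[¬low_batt U gps → armed] ∨ AG (¬low_batt → AX ¬gps): {Hover, Ground, Land, Arming, Return}.
Hover ∈ Sat(E[¬low_batt U gps → armed] ∨ AG (¬low_batt → AX ¬gps)).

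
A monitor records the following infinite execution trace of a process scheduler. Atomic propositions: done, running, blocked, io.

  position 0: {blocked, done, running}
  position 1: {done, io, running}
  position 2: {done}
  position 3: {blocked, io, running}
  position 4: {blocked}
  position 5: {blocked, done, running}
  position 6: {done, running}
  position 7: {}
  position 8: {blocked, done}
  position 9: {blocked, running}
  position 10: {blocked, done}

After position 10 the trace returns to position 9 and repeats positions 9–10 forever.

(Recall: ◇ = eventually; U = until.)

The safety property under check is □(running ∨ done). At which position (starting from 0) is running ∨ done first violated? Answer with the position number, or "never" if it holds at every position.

Check running ∨ done at each position in order: 0 ✓, 1 ✓, 2 ✓, 3 ✓.
At position 4 the labels are {blocked}, so running ∨ done is false there. This is the first violation.

4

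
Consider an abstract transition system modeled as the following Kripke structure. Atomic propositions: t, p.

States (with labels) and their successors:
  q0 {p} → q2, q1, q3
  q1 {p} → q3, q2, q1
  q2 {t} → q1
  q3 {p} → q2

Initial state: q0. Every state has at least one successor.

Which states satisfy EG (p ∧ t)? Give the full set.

States satisfying p ∧ t: ∅.
States satisfying EG (p ∧ t): ∅.

none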